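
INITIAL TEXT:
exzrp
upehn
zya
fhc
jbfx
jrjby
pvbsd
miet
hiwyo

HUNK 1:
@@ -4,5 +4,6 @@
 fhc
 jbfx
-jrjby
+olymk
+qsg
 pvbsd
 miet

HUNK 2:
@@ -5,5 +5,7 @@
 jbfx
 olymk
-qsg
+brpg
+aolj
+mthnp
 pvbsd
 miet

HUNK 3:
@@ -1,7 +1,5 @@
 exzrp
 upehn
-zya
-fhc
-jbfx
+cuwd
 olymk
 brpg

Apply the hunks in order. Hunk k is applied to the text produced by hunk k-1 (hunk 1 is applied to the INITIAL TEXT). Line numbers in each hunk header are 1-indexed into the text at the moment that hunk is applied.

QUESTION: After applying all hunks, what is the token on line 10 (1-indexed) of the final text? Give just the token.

Answer: hiwyo

Derivation:
Hunk 1: at line 4 remove [jrjby] add [olymk,qsg] -> 10 lines: exzrp upehn zya fhc jbfx olymk qsg pvbsd miet hiwyo
Hunk 2: at line 5 remove [qsg] add [brpg,aolj,mthnp] -> 12 lines: exzrp upehn zya fhc jbfx olymk brpg aolj mthnp pvbsd miet hiwyo
Hunk 3: at line 1 remove [zya,fhc,jbfx] add [cuwd] -> 10 lines: exzrp upehn cuwd olymk brpg aolj mthnp pvbsd miet hiwyo
Final line 10: hiwyo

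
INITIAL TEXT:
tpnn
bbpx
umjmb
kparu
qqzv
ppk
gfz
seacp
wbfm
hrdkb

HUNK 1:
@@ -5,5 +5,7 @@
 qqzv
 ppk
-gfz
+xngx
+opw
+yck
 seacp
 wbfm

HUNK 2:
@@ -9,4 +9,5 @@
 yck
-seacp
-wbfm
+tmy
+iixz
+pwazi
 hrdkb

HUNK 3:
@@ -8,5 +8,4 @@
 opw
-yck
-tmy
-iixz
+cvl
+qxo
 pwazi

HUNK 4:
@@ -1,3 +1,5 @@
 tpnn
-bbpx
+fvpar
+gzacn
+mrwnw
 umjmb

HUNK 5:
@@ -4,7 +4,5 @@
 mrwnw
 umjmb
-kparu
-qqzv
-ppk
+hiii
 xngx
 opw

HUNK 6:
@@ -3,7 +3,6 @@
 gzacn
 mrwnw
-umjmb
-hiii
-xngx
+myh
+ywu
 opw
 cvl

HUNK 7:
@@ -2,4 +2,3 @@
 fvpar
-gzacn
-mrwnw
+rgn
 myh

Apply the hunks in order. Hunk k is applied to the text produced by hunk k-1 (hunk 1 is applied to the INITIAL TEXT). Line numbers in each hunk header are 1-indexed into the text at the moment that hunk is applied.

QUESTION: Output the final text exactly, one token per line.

Hunk 1: at line 5 remove [gfz] add [xngx,opw,yck] -> 12 lines: tpnn bbpx umjmb kparu qqzv ppk xngx opw yck seacp wbfm hrdkb
Hunk 2: at line 9 remove [seacp,wbfm] add [tmy,iixz,pwazi] -> 13 lines: tpnn bbpx umjmb kparu qqzv ppk xngx opw yck tmy iixz pwazi hrdkb
Hunk 3: at line 8 remove [yck,tmy,iixz] add [cvl,qxo] -> 12 lines: tpnn bbpx umjmb kparu qqzv ppk xngx opw cvl qxo pwazi hrdkb
Hunk 4: at line 1 remove [bbpx] add [fvpar,gzacn,mrwnw] -> 14 lines: tpnn fvpar gzacn mrwnw umjmb kparu qqzv ppk xngx opw cvl qxo pwazi hrdkb
Hunk 5: at line 4 remove [kparu,qqzv,ppk] add [hiii] -> 12 lines: tpnn fvpar gzacn mrwnw umjmb hiii xngx opw cvl qxo pwazi hrdkb
Hunk 6: at line 3 remove [umjmb,hiii,xngx] add [myh,ywu] -> 11 lines: tpnn fvpar gzacn mrwnw myh ywu opw cvl qxo pwazi hrdkb
Hunk 7: at line 2 remove [gzacn,mrwnw] add [rgn] -> 10 lines: tpnn fvpar rgn myh ywu opw cvl qxo pwazi hrdkb

Answer: tpnn
fvpar
rgn
myh
ywu
opw
cvl
qxo
pwazi
hrdkb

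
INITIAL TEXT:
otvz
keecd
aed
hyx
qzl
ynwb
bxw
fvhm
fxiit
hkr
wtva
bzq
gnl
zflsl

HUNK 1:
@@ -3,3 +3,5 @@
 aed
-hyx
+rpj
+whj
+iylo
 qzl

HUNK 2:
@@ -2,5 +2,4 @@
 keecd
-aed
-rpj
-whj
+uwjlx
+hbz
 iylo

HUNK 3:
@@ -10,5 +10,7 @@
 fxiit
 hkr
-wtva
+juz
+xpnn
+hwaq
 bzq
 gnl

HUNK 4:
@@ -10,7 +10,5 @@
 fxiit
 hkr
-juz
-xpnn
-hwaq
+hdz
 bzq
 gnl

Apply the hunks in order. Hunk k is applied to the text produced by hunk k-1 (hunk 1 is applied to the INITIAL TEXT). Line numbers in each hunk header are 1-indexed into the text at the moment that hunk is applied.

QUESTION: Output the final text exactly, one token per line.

Answer: otvz
keecd
uwjlx
hbz
iylo
qzl
ynwb
bxw
fvhm
fxiit
hkr
hdz
bzq
gnl
zflsl

Derivation:
Hunk 1: at line 3 remove [hyx] add [rpj,whj,iylo] -> 16 lines: otvz keecd aed rpj whj iylo qzl ynwb bxw fvhm fxiit hkr wtva bzq gnl zflsl
Hunk 2: at line 2 remove [aed,rpj,whj] add [uwjlx,hbz] -> 15 lines: otvz keecd uwjlx hbz iylo qzl ynwb bxw fvhm fxiit hkr wtva bzq gnl zflsl
Hunk 3: at line 10 remove [wtva] add [juz,xpnn,hwaq] -> 17 lines: otvz keecd uwjlx hbz iylo qzl ynwb bxw fvhm fxiit hkr juz xpnn hwaq bzq gnl zflsl
Hunk 4: at line 10 remove [juz,xpnn,hwaq] add [hdz] -> 15 lines: otvz keecd uwjlx hbz iylo qzl ynwb bxw fvhm fxiit hkr hdz bzq gnl zflsl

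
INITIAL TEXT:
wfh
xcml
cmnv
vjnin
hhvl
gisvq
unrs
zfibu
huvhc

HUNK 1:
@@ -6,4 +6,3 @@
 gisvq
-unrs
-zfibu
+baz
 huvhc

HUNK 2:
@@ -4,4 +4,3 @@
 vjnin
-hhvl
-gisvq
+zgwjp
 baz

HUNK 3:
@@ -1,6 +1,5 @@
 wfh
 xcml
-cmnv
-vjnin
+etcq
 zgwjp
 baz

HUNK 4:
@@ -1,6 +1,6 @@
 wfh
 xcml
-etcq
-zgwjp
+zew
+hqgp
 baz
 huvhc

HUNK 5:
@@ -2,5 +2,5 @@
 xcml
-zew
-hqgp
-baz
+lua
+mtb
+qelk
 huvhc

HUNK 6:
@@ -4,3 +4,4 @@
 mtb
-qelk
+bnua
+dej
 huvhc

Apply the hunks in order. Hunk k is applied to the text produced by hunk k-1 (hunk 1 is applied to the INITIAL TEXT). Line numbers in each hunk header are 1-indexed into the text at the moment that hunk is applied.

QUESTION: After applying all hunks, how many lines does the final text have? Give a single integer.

Hunk 1: at line 6 remove [unrs,zfibu] add [baz] -> 8 lines: wfh xcml cmnv vjnin hhvl gisvq baz huvhc
Hunk 2: at line 4 remove [hhvl,gisvq] add [zgwjp] -> 7 lines: wfh xcml cmnv vjnin zgwjp baz huvhc
Hunk 3: at line 1 remove [cmnv,vjnin] add [etcq] -> 6 lines: wfh xcml etcq zgwjp baz huvhc
Hunk 4: at line 1 remove [etcq,zgwjp] add [zew,hqgp] -> 6 lines: wfh xcml zew hqgp baz huvhc
Hunk 5: at line 2 remove [zew,hqgp,baz] add [lua,mtb,qelk] -> 6 lines: wfh xcml lua mtb qelk huvhc
Hunk 6: at line 4 remove [qelk] add [bnua,dej] -> 7 lines: wfh xcml lua mtb bnua dej huvhc
Final line count: 7

Answer: 7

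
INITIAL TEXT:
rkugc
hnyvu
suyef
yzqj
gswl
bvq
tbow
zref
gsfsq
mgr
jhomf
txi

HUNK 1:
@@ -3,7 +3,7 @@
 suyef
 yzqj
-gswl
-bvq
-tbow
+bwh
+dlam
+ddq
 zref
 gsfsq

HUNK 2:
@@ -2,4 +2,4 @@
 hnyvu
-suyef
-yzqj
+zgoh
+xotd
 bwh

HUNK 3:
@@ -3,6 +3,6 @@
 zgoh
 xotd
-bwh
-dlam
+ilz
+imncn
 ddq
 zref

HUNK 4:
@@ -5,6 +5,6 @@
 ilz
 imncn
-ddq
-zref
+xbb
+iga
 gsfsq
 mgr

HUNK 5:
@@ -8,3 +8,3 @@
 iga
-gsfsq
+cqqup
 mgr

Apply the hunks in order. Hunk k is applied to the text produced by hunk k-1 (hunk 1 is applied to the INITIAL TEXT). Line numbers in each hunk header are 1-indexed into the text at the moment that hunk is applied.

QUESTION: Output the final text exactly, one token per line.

Answer: rkugc
hnyvu
zgoh
xotd
ilz
imncn
xbb
iga
cqqup
mgr
jhomf
txi

Derivation:
Hunk 1: at line 3 remove [gswl,bvq,tbow] add [bwh,dlam,ddq] -> 12 lines: rkugc hnyvu suyef yzqj bwh dlam ddq zref gsfsq mgr jhomf txi
Hunk 2: at line 2 remove [suyef,yzqj] add [zgoh,xotd] -> 12 lines: rkugc hnyvu zgoh xotd bwh dlam ddq zref gsfsq mgr jhomf txi
Hunk 3: at line 3 remove [bwh,dlam] add [ilz,imncn] -> 12 lines: rkugc hnyvu zgoh xotd ilz imncn ddq zref gsfsq mgr jhomf txi
Hunk 4: at line 5 remove [ddq,zref] add [xbb,iga] -> 12 lines: rkugc hnyvu zgoh xotd ilz imncn xbb iga gsfsq mgr jhomf txi
Hunk 5: at line 8 remove [gsfsq] add [cqqup] -> 12 lines: rkugc hnyvu zgoh xotd ilz imncn xbb iga cqqup mgr jhomf txi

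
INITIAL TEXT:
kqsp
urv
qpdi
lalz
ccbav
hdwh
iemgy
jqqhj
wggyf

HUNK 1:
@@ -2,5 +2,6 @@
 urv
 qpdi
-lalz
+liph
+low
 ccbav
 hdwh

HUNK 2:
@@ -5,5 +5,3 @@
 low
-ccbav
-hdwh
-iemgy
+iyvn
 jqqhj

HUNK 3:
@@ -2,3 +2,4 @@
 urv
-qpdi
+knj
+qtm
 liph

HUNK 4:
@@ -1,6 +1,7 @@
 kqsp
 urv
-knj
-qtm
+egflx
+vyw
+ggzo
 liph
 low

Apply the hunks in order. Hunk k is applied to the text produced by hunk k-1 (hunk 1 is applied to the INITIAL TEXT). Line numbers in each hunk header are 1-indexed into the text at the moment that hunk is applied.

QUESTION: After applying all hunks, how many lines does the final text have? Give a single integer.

Answer: 10

Derivation:
Hunk 1: at line 2 remove [lalz] add [liph,low] -> 10 lines: kqsp urv qpdi liph low ccbav hdwh iemgy jqqhj wggyf
Hunk 2: at line 5 remove [ccbav,hdwh,iemgy] add [iyvn] -> 8 lines: kqsp urv qpdi liph low iyvn jqqhj wggyf
Hunk 3: at line 2 remove [qpdi] add [knj,qtm] -> 9 lines: kqsp urv knj qtm liph low iyvn jqqhj wggyf
Hunk 4: at line 1 remove [knj,qtm] add [egflx,vyw,ggzo] -> 10 lines: kqsp urv egflx vyw ggzo liph low iyvn jqqhj wggyf
Final line count: 10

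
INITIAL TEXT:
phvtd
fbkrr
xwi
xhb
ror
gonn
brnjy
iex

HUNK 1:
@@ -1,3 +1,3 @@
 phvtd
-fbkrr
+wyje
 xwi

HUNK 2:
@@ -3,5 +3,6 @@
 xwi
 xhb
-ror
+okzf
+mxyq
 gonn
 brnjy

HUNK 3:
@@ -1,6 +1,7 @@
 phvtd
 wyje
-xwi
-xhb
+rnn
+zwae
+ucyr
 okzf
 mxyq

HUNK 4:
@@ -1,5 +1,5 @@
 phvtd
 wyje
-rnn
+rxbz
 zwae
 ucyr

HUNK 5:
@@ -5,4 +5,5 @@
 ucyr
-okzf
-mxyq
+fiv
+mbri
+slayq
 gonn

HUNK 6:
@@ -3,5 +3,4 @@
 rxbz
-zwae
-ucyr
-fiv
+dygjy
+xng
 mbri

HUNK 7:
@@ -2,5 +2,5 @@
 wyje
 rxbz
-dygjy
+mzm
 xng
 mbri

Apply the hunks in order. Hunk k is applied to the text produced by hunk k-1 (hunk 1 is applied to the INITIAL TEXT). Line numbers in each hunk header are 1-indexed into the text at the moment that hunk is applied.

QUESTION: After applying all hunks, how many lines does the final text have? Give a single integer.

Hunk 1: at line 1 remove [fbkrr] add [wyje] -> 8 lines: phvtd wyje xwi xhb ror gonn brnjy iex
Hunk 2: at line 3 remove [ror] add [okzf,mxyq] -> 9 lines: phvtd wyje xwi xhb okzf mxyq gonn brnjy iex
Hunk 3: at line 1 remove [xwi,xhb] add [rnn,zwae,ucyr] -> 10 lines: phvtd wyje rnn zwae ucyr okzf mxyq gonn brnjy iex
Hunk 4: at line 1 remove [rnn] add [rxbz] -> 10 lines: phvtd wyje rxbz zwae ucyr okzf mxyq gonn brnjy iex
Hunk 5: at line 5 remove [okzf,mxyq] add [fiv,mbri,slayq] -> 11 lines: phvtd wyje rxbz zwae ucyr fiv mbri slayq gonn brnjy iex
Hunk 6: at line 3 remove [zwae,ucyr,fiv] add [dygjy,xng] -> 10 lines: phvtd wyje rxbz dygjy xng mbri slayq gonn brnjy iex
Hunk 7: at line 2 remove [dygjy] add [mzm] -> 10 lines: phvtd wyje rxbz mzm xng mbri slayq gonn brnjy iex
Final line count: 10

Answer: 10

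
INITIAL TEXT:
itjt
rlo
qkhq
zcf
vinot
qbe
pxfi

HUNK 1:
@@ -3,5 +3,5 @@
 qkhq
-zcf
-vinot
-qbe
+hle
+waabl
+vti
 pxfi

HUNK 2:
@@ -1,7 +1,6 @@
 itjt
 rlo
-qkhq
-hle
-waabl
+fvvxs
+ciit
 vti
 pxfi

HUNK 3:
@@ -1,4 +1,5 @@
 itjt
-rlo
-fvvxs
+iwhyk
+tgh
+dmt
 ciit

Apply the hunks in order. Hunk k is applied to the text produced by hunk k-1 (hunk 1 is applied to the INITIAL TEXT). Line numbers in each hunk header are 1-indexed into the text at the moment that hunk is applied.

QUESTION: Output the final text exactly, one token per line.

Hunk 1: at line 3 remove [zcf,vinot,qbe] add [hle,waabl,vti] -> 7 lines: itjt rlo qkhq hle waabl vti pxfi
Hunk 2: at line 1 remove [qkhq,hle,waabl] add [fvvxs,ciit] -> 6 lines: itjt rlo fvvxs ciit vti pxfi
Hunk 3: at line 1 remove [rlo,fvvxs] add [iwhyk,tgh,dmt] -> 7 lines: itjt iwhyk tgh dmt ciit vti pxfi

Answer: itjt
iwhyk
tgh
dmt
ciit
vti
pxfi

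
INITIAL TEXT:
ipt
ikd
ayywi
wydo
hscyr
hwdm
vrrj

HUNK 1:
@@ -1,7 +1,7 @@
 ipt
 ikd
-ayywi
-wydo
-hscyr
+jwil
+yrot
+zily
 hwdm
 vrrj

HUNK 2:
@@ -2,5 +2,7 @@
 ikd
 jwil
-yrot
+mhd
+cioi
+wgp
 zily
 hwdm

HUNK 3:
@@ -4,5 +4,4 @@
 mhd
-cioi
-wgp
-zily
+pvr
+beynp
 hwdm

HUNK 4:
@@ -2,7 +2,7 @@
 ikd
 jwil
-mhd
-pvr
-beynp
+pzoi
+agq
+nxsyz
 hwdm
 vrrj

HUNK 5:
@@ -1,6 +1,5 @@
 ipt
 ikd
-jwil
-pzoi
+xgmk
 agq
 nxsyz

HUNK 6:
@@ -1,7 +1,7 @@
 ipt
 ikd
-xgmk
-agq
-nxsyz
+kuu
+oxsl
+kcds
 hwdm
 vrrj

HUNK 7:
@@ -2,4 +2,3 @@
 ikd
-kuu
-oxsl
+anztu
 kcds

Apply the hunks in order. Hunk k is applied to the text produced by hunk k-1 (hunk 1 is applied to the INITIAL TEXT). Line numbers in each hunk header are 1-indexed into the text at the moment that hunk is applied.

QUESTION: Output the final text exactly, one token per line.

Hunk 1: at line 1 remove [ayywi,wydo,hscyr] add [jwil,yrot,zily] -> 7 lines: ipt ikd jwil yrot zily hwdm vrrj
Hunk 2: at line 2 remove [yrot] add [mhd,cioi,wgp] -> 9 lines: ipt ikd jwil mhd cioi wgp zily hwdm vrrj
Hunk 3: at line 4 remove [cioi,wgp,zily] add [pvr,beynp] -> 8 lines: ipt ikd jwil mhd pvr beynp hwdm vrrj
Hunk 4: at line 2 remove [mhd,pvr,beynp] add [pzoi,agq,nxsyz] -> 8 lines: ipt ikd jwil pzoi agq nxsyz hwdm vrrj
Hunk 5: at line 1 remove [jwil,pzoi] add [xgmk] -> 7 lines: ipt ikd xgmk agq nxsyz hwdm vrrj
Hunk 6: at line 1 remove [xgmk,agq,nxsyz] add [kuu,oxsl,kcds] -> 7 lines: ipt ikd kuu oxsl kcds hwdm vrrj
Hunk 7: at line 2 remove [kuu,oxsl] add [anztu] -> 6 lines: ipt ikd anztu kcds hwdm vrrj

Answer: ipt
ikd
anztu
kcds
hwdm
vrrj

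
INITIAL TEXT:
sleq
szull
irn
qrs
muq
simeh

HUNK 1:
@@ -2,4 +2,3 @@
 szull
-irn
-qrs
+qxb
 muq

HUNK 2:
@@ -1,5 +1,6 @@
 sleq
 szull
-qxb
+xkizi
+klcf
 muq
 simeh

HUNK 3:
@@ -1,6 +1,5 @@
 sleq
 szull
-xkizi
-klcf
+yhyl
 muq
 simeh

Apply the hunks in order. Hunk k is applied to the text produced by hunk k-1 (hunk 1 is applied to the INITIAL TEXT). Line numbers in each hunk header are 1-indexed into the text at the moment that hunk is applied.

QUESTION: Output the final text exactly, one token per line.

Answer: sleq
szull
yhyl
muq
simeh

Derivation:
Hunk 1: at line 2 remove [irn,qrs] add [qxb] -> 5 lines: sleq szull qxb muq simeh
Hunk 2: at line 1 remove [qxb] add [xkizi,klcf] -> 6 lines: sleq szull xkizi klcf muq simeh
Hunk 3: at line 1 remove [xkizi,klcf] add [yhyl] -> 5 lines: sleq szull yhyl muq simeh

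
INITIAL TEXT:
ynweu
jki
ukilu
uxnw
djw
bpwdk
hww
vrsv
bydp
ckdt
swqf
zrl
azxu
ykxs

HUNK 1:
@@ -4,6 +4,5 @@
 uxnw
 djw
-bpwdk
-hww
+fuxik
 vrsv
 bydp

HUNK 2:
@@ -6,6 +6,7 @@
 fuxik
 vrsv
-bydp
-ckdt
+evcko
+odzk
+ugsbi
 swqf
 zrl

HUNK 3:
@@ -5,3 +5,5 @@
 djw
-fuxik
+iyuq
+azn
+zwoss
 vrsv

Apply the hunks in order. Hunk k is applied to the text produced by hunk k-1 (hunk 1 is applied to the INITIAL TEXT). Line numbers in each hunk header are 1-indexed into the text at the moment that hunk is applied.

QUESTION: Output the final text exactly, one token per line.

Answer: ynweu
jki
ukilu
uxnw
djw
iyuq
azn
zwoss
vrsv
evcko
odzk
ugsbi
swqf
zrl
azxu
ykxs

Derivation:
Hunk 1: at line 4 remove [bpwdk,hww] add [fuxik] -> 13 lines: ynweu jki ukilu uxnw djw fuxik vrsv bydp ckdt swqf zrl azxu ykxs
Hunk 2: at line 6 remove [bydp,ckdt] add [evcko,odzk,ugsbi] -> 14 lines: ynweu jki ukilu uxnw djw fuxik vrsv evcko odzk ugsbi swqf zrl azxu ykxs
Hunk 3: at line 5 remove [fuxik] add [iyuq,azn,zwoss] -> 16 lines: ynweu jki ukilu uxnw djw iyuq azn zwoss vrsv evcko odzk ugsbi swqf zrl azxu ykxs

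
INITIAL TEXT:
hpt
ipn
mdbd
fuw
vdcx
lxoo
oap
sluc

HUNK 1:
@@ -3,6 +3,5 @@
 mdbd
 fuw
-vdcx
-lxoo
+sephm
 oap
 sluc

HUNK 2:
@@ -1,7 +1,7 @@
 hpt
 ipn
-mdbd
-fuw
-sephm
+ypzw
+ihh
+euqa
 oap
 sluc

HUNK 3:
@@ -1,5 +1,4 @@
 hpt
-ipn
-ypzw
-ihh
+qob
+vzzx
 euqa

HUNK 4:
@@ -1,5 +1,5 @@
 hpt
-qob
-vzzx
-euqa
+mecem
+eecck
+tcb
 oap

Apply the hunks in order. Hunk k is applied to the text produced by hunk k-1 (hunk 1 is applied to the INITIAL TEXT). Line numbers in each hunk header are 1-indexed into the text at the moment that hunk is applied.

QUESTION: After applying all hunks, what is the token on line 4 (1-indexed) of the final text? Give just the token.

Answer: tcb

Derivation:
Hunk 1: at line 3 remove [vdcx,lxoo] add [sephm] -> 7 lines: hpt ipn mdbd fuw sephm oap sluc
Hunk 2: at line 1 remove [mdbd,fuw,sephm] add [ypzw,ihh,euqa] -> 7 lines: hpt ipn ypzw ihh euqa oap sluc
Hunk 3: at line 1 remove [ipn,ypzw,ihh] add [qob,vzzx] -> 6 lines: hpt qob vzzx euqa oap sluc
Hunk 4: at line 1 remove [qob,vzzx,euqa] add [mecem,eecck,tcb] -> 6 lines: hpt mecem eecck tcb oap sluc
Final line 4: tcb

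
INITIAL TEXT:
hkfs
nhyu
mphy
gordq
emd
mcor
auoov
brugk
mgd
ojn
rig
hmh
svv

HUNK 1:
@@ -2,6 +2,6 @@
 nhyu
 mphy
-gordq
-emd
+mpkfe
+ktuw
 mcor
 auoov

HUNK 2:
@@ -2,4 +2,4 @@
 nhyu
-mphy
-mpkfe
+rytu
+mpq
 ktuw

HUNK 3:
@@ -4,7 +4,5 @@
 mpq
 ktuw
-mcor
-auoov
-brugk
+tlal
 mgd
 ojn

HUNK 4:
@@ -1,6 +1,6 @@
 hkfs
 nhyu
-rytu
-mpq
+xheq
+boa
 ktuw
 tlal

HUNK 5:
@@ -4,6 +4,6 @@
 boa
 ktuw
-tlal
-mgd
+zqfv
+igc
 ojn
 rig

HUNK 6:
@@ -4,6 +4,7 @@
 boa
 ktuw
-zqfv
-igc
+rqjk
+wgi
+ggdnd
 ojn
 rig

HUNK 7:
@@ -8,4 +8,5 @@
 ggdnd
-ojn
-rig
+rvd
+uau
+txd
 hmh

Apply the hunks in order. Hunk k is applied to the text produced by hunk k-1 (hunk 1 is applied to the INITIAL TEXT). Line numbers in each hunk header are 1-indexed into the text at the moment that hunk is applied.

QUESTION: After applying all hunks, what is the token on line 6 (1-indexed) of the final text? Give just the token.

Hunk 1: at line 2 remove [gordq,emd] add [mpkfe,ktuw] -> 13 lines: hkfs nhyu mphy mpkfe ktuw mcor auoov brugk mgd ojn rig hmh svv
Hunk 2: at line 2 remove [mphy,mpkfe] add [rytu,mpq] -> 13 lines: hkfs nhyu rytu mpq ktuw mcor auoov brugk mgd ojn rig hmh svv
Hunk 3: at line 4 remove [mcor,auoov,brugk] add [tlal] -> 11 lines: hkfs nhyu rytu mpq ktuw tlal mgd ojn rig hmh svv
Hunk 4: at line 1 remove [rytu,mpq] add [xheq,boa] -> 11 lines: hkfs nhyu xheq boa ktuw tlal mgd ojn rig hmh svv
Hunk 5: at line 4 remove [tlal,mgd] add [zqfv,igc] -> 11 lines: hkfs nhyu xheq boa ktuw zqfv igc ojn rig hmh svv
Hunk 6: at line 4 remove [zqfv,igc] add [rqjk,wgi,ggdnd] -> 12 lines: hkfs nhyu xheq boa ktuw rqjk wgi ggdnd ojn rig hmh svv
Hunk 7: at line 8 remove [ojn,rig] add [rvd,uau,txd] -> 13 lines: hkfs nhyu xheq boa ktuw rqjk wgi ggdnd rvd uau txd hmh svv
Final line 6: rqjk

Answer: rqjk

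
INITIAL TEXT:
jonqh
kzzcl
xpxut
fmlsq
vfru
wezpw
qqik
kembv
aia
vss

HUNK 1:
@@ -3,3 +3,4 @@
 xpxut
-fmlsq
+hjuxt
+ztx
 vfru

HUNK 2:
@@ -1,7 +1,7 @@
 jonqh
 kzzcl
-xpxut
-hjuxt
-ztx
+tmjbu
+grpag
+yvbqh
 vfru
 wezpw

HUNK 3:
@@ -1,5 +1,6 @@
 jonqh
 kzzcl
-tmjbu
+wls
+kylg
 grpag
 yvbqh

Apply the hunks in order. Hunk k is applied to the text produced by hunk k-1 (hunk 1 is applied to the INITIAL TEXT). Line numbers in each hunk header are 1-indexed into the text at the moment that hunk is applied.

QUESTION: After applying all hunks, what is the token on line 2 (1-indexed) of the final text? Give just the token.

Answer: kzzcl

Derivation:
Hunk 1: at line 3 remove [fmlsq] add [hjuxt,ztx] -> 11 lines: jonqh kzzcl xpxut hjuxt ztx vfru wezpw qqik kembv aia vss
Hunk 2: at line 1 remove [xpxut,hjuxt,ztx] add [tmjbu,grpag,yvbqh] -> 11 lines: jonqh kzzcl tmjbu grpag yvbqh vfru wezpw qqik kembv aia vss
Hunk 3: at line 1 remove [tmjbu] add [wls,kylg] -> 12 lines: jonqh kzzcl wls kylg grpag yvbqh vfru wezpw qqik kembv aia vss
Final line 2: kzzcl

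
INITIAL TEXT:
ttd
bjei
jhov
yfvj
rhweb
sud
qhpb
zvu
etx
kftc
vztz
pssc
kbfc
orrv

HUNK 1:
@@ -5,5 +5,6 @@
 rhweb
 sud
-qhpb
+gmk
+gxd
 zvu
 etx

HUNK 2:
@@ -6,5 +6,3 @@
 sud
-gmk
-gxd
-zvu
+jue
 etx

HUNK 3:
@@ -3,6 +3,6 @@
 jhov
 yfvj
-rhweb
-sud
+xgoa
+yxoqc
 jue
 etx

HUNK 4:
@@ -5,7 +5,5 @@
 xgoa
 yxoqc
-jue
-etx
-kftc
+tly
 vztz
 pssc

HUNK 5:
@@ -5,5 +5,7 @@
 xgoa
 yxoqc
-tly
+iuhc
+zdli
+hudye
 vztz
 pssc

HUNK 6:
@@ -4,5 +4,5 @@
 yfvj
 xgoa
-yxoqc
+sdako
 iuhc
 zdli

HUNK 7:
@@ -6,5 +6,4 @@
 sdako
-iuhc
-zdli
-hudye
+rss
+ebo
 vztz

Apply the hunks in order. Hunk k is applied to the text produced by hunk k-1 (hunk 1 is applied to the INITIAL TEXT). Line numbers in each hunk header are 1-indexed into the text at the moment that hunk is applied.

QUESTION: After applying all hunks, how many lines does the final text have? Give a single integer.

Answer: 12

Derivation:
Hunk 1: at line 5 remove [qhpb] add [gmk,gxd] -> 15 lines: ttd bjei jhov yfvj rhweb sud gmk gxd zvu etx kftc vztz pssc kbfc orrv
Hunk 2: at line 6 remove [gmk,gxd,zvu] add [jue] -> 13 lines: ttd bjei jhov yfvj rhweb sud jue etx kftc vztz pssc kbfc orrv
Hunk 3: at line 3 remove [rhweb,sud] add [xgoa,yxoqc] -> 13 lines: ttd bjei jhov yfvj xgoa yxoqc jue etx kftc vztz pssc kbfc orrv
Hunk 4: at line 5 remove [jue,etx,kftc] add [tly] -> 11 lines: ttd bjei jhov yfvj xgoa yxoqc tly vztz pssc kbfc orrv
Hunk 5: at line 5 remove [tly] add [iuhc,zdli,hudye] -> 13 lines: ttd bjei jhov yfvj xgoa yxoqc iuhc zdli hudye vztz pssc kbfc orrv
Hunk 6: at line 4 remove [yxoqc] add [sdako] -> 13 lines: ttd bjei jhov yfvj xgoa sdako iuhc zdli hudye vztz pssc kbfc orrv
Hunk 7: at line 6 remove [iuhc,zdli,hudye] add [rss,ebo] -> 12 lines: ttd bjei jhov yfvj xgoa sdako rss ebo vztz pssc kbfc orrv
Final line count: 12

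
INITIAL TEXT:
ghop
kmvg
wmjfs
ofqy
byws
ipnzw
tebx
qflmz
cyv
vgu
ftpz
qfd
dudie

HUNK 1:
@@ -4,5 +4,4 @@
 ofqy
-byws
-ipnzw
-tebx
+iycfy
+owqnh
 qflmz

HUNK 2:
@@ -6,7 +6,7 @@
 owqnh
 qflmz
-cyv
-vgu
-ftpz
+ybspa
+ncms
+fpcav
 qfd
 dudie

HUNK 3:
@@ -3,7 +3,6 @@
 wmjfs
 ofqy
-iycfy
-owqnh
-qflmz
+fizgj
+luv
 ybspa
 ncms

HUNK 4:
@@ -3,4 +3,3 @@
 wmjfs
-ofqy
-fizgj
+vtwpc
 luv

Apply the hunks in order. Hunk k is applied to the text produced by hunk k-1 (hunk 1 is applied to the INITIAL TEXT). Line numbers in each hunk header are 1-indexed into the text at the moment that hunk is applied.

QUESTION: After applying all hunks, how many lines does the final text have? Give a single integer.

Answer: 10

Derivation:
Hunk 1: at line 4 remove [byws,ipnzw,tebx] add [iycfy,owqnh] -> 12 lines: ghop kmvg wmjfs ofqy iycfy owqnh qflmz cyv vgu ftpz qfd dudie
Hunk 2: at line 6 remove [cyv,vgu,ftpz] add [ybspa,ncms,fpcav] -> 12 lines: ghop kmvg wmjfs ofqy iycfy owqnh qflmz ybspa ncms fpcav qfd dudie
Hunk 3: at line 3 remove [iycfy,owqnh,qflmz] add [fizgj,luv] -> 11 lines: ghop kmvg wmjfs ofqy fizgj luv ybspa ncms fpcav qfd dudie
Hunk 4: at line 3 remove [ofqy,fizgj] add [vtwpc] -> 10 lines: ghop kmvg wmjfs vtwpc luv ybspa ncms fpcav qfd dudie
Final line count: 10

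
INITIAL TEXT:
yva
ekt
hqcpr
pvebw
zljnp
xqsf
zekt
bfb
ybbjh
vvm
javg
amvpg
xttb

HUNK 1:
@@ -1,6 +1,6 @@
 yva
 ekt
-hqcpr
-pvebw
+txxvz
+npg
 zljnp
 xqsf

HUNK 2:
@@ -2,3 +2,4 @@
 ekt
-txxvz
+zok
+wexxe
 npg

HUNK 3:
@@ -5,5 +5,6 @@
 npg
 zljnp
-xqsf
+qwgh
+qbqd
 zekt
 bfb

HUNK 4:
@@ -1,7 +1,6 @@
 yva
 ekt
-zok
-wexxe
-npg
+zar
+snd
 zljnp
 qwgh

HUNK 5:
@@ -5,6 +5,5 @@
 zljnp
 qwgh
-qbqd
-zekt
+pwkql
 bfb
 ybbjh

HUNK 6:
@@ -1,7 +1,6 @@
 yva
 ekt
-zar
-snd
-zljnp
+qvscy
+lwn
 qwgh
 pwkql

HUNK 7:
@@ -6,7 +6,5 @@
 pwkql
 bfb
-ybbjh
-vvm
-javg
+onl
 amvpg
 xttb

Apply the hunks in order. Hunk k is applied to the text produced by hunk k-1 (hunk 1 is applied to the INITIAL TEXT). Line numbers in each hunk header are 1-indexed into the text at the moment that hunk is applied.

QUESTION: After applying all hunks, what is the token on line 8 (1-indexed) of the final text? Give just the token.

Answer: onl

Derivation:
Hunk 1: at line 1 remove [hqcpr,pvebw] add [txxvz,npg] -> 13 lines: yva ekt txxvz npg zljnp xqsf zekt bfb ybbjh vvm javg amvpg xttb
Hunk 2: at line 2 remove [txxvz] add [zok,wexxe] -> 14 lines: yva ekt zok wexxe npg zljnp xqsf zekt bfb ybbjh vvm javg amvpg xttb
Hunk 3: at line 5 remove [xqsf] add [qwgh,qbqd] -> 15 lines: yva ekt zok wexxe npg zljnp qwgh qbqd zekt bfb ybbjh vvm javg amvpg xttb
Hunk 4: at line 1 remove [zok,wexxe,npg] add [zar,snd] -> 14 lines: yva ekt zar snd zljnp qwgh qbqd zekt bfb ybbjh vvm javg amvpg xttb
Hunk 5: at line 5 remove [qbqd,zekt] add [pwkql] -> 13 lines: yva ekt zar snd zljnp qwgh pwkql bfb ybbjh vvm javg amvpg xttb
Hunk 6: at line 1 remove [zar,snd,zljnp] add [qvscy,lwn] -> 12 lines: yva ekt qvscy lwn qwgh pwkql bfb ybbjh vvm javg amvpg xttb
Hunk 7: at line 6 remove [ybbjh,vvm,javg] add [onl] -> 10 lines: yva ekt qvscy lwn qwgh pwkql bfb onl amvpg xttb
Final line 8: onl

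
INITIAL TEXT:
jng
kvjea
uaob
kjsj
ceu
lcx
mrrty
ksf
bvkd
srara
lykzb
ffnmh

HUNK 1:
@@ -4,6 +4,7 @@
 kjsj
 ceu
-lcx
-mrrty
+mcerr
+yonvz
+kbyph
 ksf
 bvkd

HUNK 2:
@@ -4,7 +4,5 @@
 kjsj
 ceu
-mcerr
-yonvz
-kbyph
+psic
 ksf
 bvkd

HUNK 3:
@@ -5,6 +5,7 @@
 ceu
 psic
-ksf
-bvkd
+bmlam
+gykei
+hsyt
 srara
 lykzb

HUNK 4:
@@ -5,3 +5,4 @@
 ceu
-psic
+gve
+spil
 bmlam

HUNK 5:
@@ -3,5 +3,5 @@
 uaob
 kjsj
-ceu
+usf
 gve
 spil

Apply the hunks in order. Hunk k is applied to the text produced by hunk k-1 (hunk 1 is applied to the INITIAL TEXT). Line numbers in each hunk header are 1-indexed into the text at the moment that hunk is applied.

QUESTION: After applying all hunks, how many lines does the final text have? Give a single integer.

Answer: 13

Derivation:
Hunk 1: at line 4 remove [lcx,mrrty] add [mcerr,yonvz,kbyph] -> 13 lines: jng kvjea uaob kjsj ceu mcerr yonvz kbyph ksf bvkd srara lykzb ffnmh
Hunk 2: at line 4 remove [mcerr,yonvz,kbyph] add [psic] -> 11 lines: jng kvjea uaob kjsj ceu psic ksf bvkd srara lykzb ffnmh
Hunk 3: at line 5 remove [ksf,bvkd] add [bmlam,gykei,hsyt] -> 12 lines: jng kvjea uaob kjsj ceu psic bmlam gykei hsyt srara lykzb ffnmh
Hunk 4: at line 5 remove [psic] add [gve,spil] -> 13 lines: jng kvjea uaob kjsj ceu gve spil bmlam gykei hsyt srara lykzb ffnmh
Hunk 5: at line 3 remove [ceu] add [usf] -> 13 lines: jng kvjea uaob kjsj usf gve spil bmlam gykei hsyt srara lykzb ffnmh
Final line count: 13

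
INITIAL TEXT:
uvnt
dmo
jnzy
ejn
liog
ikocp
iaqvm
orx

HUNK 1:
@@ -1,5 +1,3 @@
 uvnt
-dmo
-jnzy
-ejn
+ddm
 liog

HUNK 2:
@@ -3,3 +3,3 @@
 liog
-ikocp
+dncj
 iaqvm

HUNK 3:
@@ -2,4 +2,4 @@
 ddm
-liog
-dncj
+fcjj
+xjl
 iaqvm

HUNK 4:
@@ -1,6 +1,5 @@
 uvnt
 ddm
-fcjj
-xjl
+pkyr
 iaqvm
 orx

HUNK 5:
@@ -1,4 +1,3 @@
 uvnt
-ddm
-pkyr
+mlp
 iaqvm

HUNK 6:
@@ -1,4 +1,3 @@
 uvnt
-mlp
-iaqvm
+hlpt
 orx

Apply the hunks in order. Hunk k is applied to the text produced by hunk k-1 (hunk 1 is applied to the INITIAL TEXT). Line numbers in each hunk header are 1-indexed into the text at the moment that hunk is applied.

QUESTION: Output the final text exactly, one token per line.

Hunk 1: at line 1 remove [dmo,jnzy,ejn] add [ddm] -> 6 lines: uvnt ddm liog ikocp iaqvm orx
Hunk 2: at line 3 remove [ikocp] add [dncj] -> 6 lines: uvnt ddm liog dncj iaqvm orx
Hunk 3: at line 2 remove [liog,dncj] add [fcjj,xjl] -> 6 lines: uvnt ddm fcjj xjl iaqvm orx
Hunk 4: at line 1 remove [fcjj,xjl] add [pkyr] -> 5 lines: uvnt ddm pkyr iaqvm orx
Hunk 5: at line 1 remove [ddm,pkyr] add [mlp] -> 4 lines: uvnt mlp iaqvm orx
Hunk 6: at line 1 remove [mlp,iaqvm] add [hlpt] -> 3 lines: uvnt hlpt orx

Answer: uvnt
hlpt
orx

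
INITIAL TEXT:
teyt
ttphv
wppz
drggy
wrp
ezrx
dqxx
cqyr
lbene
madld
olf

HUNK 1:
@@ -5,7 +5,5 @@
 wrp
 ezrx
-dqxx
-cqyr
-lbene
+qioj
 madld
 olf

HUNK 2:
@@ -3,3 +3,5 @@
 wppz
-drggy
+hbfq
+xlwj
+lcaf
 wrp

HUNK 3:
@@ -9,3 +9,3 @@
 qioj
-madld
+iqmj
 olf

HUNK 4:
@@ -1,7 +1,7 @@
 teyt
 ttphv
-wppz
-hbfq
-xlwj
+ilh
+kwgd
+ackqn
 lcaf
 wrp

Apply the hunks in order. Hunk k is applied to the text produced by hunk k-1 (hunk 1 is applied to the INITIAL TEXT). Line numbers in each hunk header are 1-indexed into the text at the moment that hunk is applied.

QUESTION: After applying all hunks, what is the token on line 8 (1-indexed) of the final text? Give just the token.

Answer: ezrx

Derivation:
Hunk 1: at line 5 remove [dqxx,cqyr,lbene] add [qioj] -> 9 lines: teyt ttphv wppz drggy wrp ezrx qioj madld olf
Hunk 2: at line 3 remove [drggy] add [hbfq,xlwj,lcaf] -> 11 lines: teyt ttphv wppz hbfq xlwj lcaf wrp ezrx qioj madld olf
Hunk 3: at line 9 remove [madld] add [iqmj] -> 11 lines: teyt ttphv wppz hbfq xlwj lcaf wrp ezrx qioj iqmj olf
Hunk 4: at line 1 remove [wppz,hbfq,xlwj] add [ilh,kwgd,ackqn] -> 11 lines: teyt ttphv ilh kwgd ackqn lcaf wrp ezrx qioj iqmj olf
Final line 8: ezrx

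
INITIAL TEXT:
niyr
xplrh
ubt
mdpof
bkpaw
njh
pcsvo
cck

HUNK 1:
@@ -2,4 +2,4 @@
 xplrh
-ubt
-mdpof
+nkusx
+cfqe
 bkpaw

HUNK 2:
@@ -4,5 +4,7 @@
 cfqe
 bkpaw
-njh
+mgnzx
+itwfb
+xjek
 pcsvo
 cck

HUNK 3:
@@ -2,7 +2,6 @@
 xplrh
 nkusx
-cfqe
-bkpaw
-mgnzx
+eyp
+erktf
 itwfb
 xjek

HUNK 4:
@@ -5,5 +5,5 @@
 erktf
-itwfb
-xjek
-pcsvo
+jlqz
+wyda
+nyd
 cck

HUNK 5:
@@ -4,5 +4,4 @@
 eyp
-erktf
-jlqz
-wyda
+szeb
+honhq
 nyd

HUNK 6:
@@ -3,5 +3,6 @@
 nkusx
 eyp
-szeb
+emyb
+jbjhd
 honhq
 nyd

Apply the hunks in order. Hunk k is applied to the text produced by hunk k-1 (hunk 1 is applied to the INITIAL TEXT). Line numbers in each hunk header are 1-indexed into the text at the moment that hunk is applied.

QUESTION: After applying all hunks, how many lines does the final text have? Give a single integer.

Hunk 1: at line 2 remove [ubt,mdpof] add [nkusx,cfqe] -> 8 lines: niyr xplrh nkusx cfqe bkpaw njh pcsvo cck
Hunk 2: at line 4 remove [njh] add [mgnzx,itwfb,xjek] -> 10 lines: niyr xplrh nkusx cfqe bkpaw mgnzx itwfb xjek pcsvo cck
Hunk 3: at line 2 remove [cfqe,bkpaw,mgnzx] add [eyp,erktf] -> 9 lines: niyr xplrh nkusx eyp erktf itwfb xjek pcsvo cck
Hunk 4: at line 5 remove [itwfb,xjek,pcsvo] add [jlqz,wyda,nyd] -> 9 lines: niyr xplrh nkusx eyp erktf jlqz wyda nyd cck
Hunk 5: at line 4 remove [erktf,jlqz,wyda] add [szeb,honhq] -> 8 lines: niyr xplrh nkusx eyp szeb honhq nyd cck
Hunk 6: at line 3 remove [szeb] add [emyb,jbjhd] -> 9 lines: niyr xplrh nkusx eyp emyb jbjhd honhq nyd cck
Final line count: 9

Answer: 9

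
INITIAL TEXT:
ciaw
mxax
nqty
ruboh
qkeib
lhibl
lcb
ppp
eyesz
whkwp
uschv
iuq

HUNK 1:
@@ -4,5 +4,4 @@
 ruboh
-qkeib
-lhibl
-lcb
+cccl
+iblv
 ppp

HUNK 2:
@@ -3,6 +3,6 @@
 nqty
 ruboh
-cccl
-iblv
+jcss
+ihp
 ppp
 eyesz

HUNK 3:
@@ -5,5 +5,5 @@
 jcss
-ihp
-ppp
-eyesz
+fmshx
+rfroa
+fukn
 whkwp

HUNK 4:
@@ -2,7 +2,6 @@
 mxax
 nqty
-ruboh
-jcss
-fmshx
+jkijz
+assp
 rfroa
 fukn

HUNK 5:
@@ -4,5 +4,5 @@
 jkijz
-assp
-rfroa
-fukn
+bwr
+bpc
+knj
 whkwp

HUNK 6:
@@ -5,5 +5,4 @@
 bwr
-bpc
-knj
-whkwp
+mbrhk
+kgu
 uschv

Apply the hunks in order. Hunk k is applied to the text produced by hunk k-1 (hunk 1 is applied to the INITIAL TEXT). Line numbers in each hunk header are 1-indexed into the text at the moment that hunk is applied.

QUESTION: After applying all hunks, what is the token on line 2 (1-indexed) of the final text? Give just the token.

Hunk 1: at line 4 remove [qkeib,lhibl,lcb] add [cccl,iblv] -> 11 lines: ciaw mxax nqty ruboh cccl iblv ppp eyesz whkwp uschv iuq
Hunk 2: at line 3 remove [cccl,iblv] add [jcss,ihp] -> 11 lines: ciaw mxax nqty ruboh jcss ihp ppp eyesz whkwp uschv iuq
Hunk 3: at line 5 remove [ihp,ppp,eyesz] add [fmshx,rfroa,fukn] -> 11 lines: ciaw mxax nqty ruboh jcss fmshx rfroa fukn whkwp uschv iuq
Hunk 4: at line 2 remove [ruboh,jcss,fmshx] add [jkijz,assp] -> 10 lines: ciaw mxax nqty jkijz assp rfroa fukn whkwp uschv iuq
Hunk 5: at line 4 remove [assp,rfroa,fukn] add [bwr,bpc,knj] -> 10 lines: ciaw mxax nqty jkijz bwr bpc knj whkwp uschv iuq
Hunk 6: at line 5 remove [bpc,knj,whkwp] add [mbrhk,kgu] -> 9 lines: ciaw mxax nqty jkijz bwr mbrhk kgu uschv iuq
Final line 2: mxax

Answer: mxax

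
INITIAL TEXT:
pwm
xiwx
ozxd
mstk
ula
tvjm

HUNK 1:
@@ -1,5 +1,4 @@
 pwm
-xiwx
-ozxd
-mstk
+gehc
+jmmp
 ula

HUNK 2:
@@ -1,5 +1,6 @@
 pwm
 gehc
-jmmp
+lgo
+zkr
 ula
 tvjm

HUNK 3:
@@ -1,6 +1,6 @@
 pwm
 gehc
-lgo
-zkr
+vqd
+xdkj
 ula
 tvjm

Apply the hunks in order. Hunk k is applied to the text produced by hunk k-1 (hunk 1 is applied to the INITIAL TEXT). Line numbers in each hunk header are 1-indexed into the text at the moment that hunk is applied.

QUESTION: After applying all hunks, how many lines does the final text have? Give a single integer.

Answer: 6

Derivation:
Hunk 1: at line 1 remove [xiwx,ozxd,mstk] add [gehc,jmmp] -> 5 lines: pwm gehc jmmp ula tvjm
Hunk 2: at line 1 remove [jmmp] add [lgo,zkr] -> 6 lines: pwm gehc lgo zkr ula tvjm
Hunk 3: at line 1 remove [lgo,zkr] add [vqd,xdkj] -> 6 lines: pwm gehc vqd xdkj ula tvjm
Final line count: 6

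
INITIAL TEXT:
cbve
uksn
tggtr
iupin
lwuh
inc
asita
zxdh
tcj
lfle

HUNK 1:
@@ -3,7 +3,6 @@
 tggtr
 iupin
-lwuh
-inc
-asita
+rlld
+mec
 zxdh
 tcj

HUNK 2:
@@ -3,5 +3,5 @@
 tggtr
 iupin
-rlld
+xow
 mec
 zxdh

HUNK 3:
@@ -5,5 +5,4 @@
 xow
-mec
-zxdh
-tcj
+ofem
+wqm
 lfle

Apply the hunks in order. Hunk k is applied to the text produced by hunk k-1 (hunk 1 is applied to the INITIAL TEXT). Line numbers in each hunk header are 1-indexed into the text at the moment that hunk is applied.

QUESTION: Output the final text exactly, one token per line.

Hunk 1: at line 3 remove [lwuh,inc,asita] add [rlld,mec] -> 9 lines: cbve uksn tggtr iupin rlld mec zxdh tcj lfle
Hunk 2: at line 3 remove [rlld] add [xow] -> 9 lines: cbve uksn tggtr iupin xow mec zxdh tcj lfle
Hunk 3: at line 5 remove [mec,zxdh,tcj] add [ofem,wqm] -> 8 lines: cbve uksn tggtr iupin xow ofem wqm lfle

Answer: cbve
uksn
tggtr
iupin
xow
ofem
wqm
lfle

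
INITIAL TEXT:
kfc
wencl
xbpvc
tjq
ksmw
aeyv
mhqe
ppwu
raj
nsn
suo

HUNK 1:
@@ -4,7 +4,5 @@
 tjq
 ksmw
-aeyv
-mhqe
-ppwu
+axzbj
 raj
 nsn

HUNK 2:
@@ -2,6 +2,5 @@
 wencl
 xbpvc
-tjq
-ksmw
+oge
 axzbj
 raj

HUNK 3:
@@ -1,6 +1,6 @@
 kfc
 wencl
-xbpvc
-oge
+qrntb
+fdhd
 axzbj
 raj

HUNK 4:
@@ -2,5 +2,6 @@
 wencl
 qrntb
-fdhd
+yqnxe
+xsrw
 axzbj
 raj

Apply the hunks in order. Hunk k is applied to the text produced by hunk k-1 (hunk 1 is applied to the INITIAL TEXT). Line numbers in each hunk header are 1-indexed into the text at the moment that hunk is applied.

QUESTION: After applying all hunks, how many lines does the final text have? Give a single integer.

Answer: 9

Derivation:
Hunk 1: at line 4 remove [aeyv,mhqe,ppwu] add [axzbj] -> 9 lines: kfc wencl xbpvc tjq ksmw axzbj raj nsn suo
Hunk 2: at line 2 remove [tjq,ksmw] add [oge] -> 8 lines: kfc wencl xbpvc oge axzbj raj nsn suo
Hunk 3: at line 1 remove [xbpvc,oge] add [qrntb,fdhd] -> 8 lines: kfc wencl qrntb fdhd axzbj raj nsn suo
Hunk 4: at line 2 remove [fdhd] add [yqnxe,xsrw] -> 9 lines: kfc wencl qrntb yqnxe xsrw axzbj raj nsn suo
Final line count: 9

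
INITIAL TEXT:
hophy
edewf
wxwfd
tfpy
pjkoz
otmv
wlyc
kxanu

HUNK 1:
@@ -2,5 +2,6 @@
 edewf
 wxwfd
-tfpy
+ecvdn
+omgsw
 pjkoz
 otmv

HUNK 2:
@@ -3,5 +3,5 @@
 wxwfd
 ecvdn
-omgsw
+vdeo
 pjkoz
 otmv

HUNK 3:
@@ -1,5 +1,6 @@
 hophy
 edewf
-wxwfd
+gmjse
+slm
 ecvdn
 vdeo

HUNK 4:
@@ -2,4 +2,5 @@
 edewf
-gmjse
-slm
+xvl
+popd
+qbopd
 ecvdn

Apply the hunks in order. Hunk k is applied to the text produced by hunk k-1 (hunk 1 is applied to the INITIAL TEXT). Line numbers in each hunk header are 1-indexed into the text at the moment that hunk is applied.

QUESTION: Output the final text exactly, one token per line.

Answer: hophy
edewf
xvl
popd
qbopd
ecvdn
vdeo
pjkoz
otmv
wlyc
kxanu

Derivation:
Hunk 1: at line 2 remove [tfpy] add [ecvdn,omgsw] -> 9 lines: hophy edewf wxwfd ecvdn omgsw pjkoz otmv wlyc kxanu
Hunk 2: at line 3 remove [omgsw] add [vdeo] -> 9 lines: hophy edewf wxwfd ecvdn vdeo pjkoz otmv wlyc kxanu
Hunk 3: at line 1 remove [wxwfd] add [gmjse,slm] -> 10 lines: hophy edewf gmjse slm ecvdn vdeo pjkoz otmv wlyc kxanu
Hunk 4: at line 2 remove [gmjse,slm] add [xvl,popd,qbopd] -> 11 lines: hophy edewf xvl popd qbopd ecvdn vdeo pjkoz otmv wlyc kxanu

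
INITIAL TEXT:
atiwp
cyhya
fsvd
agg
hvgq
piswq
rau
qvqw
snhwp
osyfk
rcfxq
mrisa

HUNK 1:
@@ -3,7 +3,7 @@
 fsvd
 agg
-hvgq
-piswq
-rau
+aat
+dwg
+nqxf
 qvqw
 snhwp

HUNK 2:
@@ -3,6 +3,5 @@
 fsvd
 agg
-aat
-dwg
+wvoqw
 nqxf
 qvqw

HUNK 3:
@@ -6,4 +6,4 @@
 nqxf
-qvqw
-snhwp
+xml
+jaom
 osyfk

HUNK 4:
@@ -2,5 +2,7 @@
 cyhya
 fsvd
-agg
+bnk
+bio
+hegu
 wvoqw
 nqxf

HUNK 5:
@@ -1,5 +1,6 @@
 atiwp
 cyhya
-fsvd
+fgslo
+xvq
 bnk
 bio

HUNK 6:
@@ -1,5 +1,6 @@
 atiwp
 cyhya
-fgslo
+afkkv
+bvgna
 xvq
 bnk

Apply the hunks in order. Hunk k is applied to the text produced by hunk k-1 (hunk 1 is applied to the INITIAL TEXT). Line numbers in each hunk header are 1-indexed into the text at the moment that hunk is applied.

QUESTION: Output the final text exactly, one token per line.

Answer: atiwp
cyhya
afkkv
bvgna
xvq
bnk
bio
hegu
wvoqw
nqxf
xml
jaom
osyfk
rcfxq
mrisa

Derivation:
Hunk 1: at line 3 remove [hvgq,piswq,rau] add [aat,dwg,nqxf] -> 12 lines: atiwp cyhya fsvd agg aat dwg nqxf qvqw snhwp osyfk rcfxq mrisa
Hunk 2: at line 3 remove [aat,dwg] add [wvoqw] -> 11 lines: atiwp cyhya fsvd agg wvoqw nqxf qvqw snhwp osyfk rcfxq mrisa
Hunk 3: at line 6 remove [qvqw,snhwp] add [xml,jaom] -> 11 lines: atiwp cyhya fsvd agg wvoqw nqxf xml jaom osyfk rcfxq mrisa
Hunk 4: at line 2 remove [agg] add [bnk,bio,hegu] -> 13 lines: atiwp cyhya fsvd bnk bio hegu wvoqw nqxf xml jaom osyfk rcfxq mrisa
Hunk 5: at line 1 remove [fsvd] add [fgslo,xvq] -> 14 lines: atiwp cyhya fgslo xvq bnk bio hegu wvoqw nqxf xml jaom osyfk rcfxq mrisa
Hunk 6: at line 1 remove [fgslo] add [afkkv,bvgna] -> 15 lines: atiwp cyhya afkkv bvgna xvq bnk bio hegu wvoqw nqxf xml jaom osyfk rcfxq mrisa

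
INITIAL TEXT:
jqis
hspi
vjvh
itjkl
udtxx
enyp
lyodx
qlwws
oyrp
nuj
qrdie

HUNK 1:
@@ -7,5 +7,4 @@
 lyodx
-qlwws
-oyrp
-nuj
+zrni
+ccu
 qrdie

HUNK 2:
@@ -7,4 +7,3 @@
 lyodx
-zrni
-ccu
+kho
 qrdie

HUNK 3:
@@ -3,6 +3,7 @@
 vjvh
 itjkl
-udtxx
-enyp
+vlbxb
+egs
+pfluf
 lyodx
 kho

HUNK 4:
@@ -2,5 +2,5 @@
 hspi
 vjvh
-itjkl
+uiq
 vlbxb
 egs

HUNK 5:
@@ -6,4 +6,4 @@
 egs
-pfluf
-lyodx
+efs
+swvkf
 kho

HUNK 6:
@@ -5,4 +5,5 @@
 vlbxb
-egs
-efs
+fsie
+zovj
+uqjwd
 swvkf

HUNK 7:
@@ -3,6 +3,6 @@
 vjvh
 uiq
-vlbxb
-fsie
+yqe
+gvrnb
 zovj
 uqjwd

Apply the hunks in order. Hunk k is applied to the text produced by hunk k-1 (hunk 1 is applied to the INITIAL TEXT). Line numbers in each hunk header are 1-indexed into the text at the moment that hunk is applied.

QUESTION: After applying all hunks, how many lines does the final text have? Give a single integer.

Hunk 1: at line 7 remove [qlwws,oyrp,nuj] add [zrni,ccu] -> 10 lines: jqis hspi vjvh itjkl udtxx enyp lyodx zrni ccu qrdie
Hunk 2: at line 7 remove [zrni,ccu] add [kho] -> 9 lines: jqis hspi vjvh itjkl udtxx enyp lyodx kho qrdie
Hunk 3: at line 3 remove [udtxx,enyp] add [vlbxb,egs,pfluf] -> 10 lines: jqis hspi vjvh itjkl vlbxb egs pfluf lyodx kho qrdie
Hunk 4: at line 2 remove [itjkl] add [uiq] -> 10 lines: jqis hspi vjvh uiq vlbxb egs pfluf lyodx kho qrdie
Hunk 5: at line 6 remove [pfluf,lyodx] add [efs,swvkf] -> 10 lines: jqis hspi vjvh uiq vlbxb egs efs swvkf kho qrdie
Hunk 6: at line 5 remove [egs,efs] add [fsie,zovj,uqjwd] -> 11 lines: jqis hspi vjvh uiq vlbxb fsie zovj uqjwd swvkf kho qrdie
Hunk 7: at line 3 remove [vlbxb,fsie] add [yqe,gvrnb] -> 11 lines: jqis hspi vjvh uiq yqe gvrnb zovj uqjwd swvkf kho qrdie
Final line count: 11

Answer: 11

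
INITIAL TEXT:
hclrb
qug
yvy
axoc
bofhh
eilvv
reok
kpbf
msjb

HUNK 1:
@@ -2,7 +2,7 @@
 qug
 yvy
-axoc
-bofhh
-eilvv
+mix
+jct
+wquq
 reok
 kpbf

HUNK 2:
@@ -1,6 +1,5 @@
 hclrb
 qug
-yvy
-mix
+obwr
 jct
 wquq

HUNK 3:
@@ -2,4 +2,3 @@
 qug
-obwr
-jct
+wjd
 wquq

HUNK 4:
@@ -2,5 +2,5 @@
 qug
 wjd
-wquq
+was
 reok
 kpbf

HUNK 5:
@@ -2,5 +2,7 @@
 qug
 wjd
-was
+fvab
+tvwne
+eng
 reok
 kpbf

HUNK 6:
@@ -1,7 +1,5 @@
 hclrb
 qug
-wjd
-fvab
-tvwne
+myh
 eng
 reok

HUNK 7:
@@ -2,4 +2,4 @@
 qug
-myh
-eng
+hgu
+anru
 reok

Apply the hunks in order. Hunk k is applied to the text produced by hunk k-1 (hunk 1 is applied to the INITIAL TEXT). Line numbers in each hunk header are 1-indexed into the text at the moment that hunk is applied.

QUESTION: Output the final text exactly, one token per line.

Answer: hclrb
qug
hgu
anru
reok
kpbf
msjb

Derivation:
Hunk 1: at line 2 remove [axoc,bofhh,eilvv] add [mix,jct,wquq] -> 9 lines: hclrb qug yvy mix jct wquq reok kpbf msjb
Hunk 2: at line 1 remove [yvy,mix] add [obwr] -> 8 lines: hclrb qug obwr jct wquq reok kpbf msjb
Hunk 3: at line 2 remove [obwr,jct] add [wjd] -> 7 lines: hclrb qug wjd wquq reok kpbf msjb
Hunk 4: at line 2 remove [wquq] add [was] -> 7 lines: hclrb qug wjd was reok kpbf msjb
Hunk 5: at line 2 remove [was] add [fvab,tvwne,eng] -> 9 lines: hclrb qug wjd fvab tvwne eng reok kpbf msjb
Hunk 6: at line 1 remove [wjd,fvab,tvwne] add [myh] -> 7 lines: hclrb qug myh eng reok kpbf msjb
Hunk 7: at line 2 remove [myh,eng] add [hgu,anru] -> 7 lines: hclrb qug hgu anru reok kpbf msjb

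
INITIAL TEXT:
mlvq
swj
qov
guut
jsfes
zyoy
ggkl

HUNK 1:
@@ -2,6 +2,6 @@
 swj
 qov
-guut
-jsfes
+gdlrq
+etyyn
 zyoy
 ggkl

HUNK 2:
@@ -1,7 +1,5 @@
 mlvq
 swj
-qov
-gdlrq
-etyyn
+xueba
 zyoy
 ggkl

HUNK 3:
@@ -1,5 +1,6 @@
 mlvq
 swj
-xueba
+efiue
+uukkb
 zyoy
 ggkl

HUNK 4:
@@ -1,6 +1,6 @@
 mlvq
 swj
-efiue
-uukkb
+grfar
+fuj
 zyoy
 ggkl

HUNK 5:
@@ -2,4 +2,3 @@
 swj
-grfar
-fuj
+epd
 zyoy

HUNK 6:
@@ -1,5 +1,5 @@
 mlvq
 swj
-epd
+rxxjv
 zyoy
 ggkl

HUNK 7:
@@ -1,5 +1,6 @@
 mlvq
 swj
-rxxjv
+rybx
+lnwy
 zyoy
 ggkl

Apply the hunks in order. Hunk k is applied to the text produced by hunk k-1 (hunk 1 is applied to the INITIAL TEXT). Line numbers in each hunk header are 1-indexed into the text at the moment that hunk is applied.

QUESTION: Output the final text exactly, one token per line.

Hunk 1: at line 2 remove [guut,jsfes] add [gdlrq,etyyn] -> 7 lines: mlvq swj qov gdlrq etyyn zyoy ggkl
Hunk 2: at line 1 remove [qov,gdlrq,etyyn] add [xueba] -> 5 lines: mlvq swj xueba zyoy ggkl
Hunk 3: at line 1 remove [xueba] add [efiue,uukkb] -> 6 lines: mlvq swj efiue uukkb zyoy ggkl
Hunk 4: at line 1 remove [efiue,uukkb] add [grfar,fuj] -> 6 lines: mlvq swj grfar fuj zyoy ggkl
Hunk 5: at line 2 remove [grfar,fuj] add [epd] -> 5 lines: mlvq swj epd zyoy ggkl
Hunk 6: at line 1 remove [epd] add [rxxjv] -> 5 lines: mlvq swj rxxjv zyoy ggkl
Hunk 7: at line 1 remove [rxxjv] add [rybx,lnwy] -> 6 lines: mlvq swj rybx lnwy zyoy ggkl

Answer: mlvq
swj
rybx
lnwy
zyoy
ggkl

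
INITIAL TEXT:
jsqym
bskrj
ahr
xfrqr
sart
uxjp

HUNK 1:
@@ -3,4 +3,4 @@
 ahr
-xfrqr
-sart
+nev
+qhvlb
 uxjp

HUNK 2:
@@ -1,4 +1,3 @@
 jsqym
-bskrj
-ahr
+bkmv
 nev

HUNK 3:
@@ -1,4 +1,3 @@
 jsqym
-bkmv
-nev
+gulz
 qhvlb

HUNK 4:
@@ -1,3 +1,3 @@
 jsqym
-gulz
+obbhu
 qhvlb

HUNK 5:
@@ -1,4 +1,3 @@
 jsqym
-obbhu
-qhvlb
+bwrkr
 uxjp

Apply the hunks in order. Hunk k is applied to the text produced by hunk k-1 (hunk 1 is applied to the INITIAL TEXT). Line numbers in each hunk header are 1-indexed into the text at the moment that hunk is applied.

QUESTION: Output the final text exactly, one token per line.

Hunk 1: at line 3 remove [xfrqr,sart] add [nev,qhvlb] -> 6 lines: jsqym bskrj ahr nev qhvlb uxjp
Hunk 2: at line 1 remove [bskrj,ahr] add [bkmv] -> 5 lines: jsqym bkmv nev qhvlb uxjp
Hunk 3: at line 1 remove [bkmv,nev] add [gulz] -> 4 lines: jsqym gulz qhvlb uxjp
Hunk 4: at line 1 remove [gulz] add [obbhu] -> 4 lines: jsqym obbhu qhvlb uxjp
Hunk 5: at line 1 remove [obbhu,qhvlb] add [bwrkr] -> 3 lines: jsqym bwrkr uxjp

Answer: jsqym
bwrkr
uxjp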